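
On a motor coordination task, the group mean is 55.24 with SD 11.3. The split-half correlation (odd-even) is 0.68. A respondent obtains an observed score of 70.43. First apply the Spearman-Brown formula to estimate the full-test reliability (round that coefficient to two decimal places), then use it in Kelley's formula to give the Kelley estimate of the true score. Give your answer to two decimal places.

Spearman-Brown: ρ = 2r/(1 + r) = 2(0.68)/(1 + 0.68) = 1.360/1.68 = 0.8095 → 0.81
T̂ = ρX + (1 − ρ)μ
  = 0.81 × 70.43 + 0.19 × 55.24
  = 57.0483 + 10.4956
  = 67.544
  ≈ 67.54

67.54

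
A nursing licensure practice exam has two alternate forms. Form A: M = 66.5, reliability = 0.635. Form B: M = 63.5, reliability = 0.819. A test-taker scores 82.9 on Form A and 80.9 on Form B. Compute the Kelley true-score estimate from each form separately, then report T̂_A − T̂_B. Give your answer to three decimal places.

-0.837

T̂_A = 0.635(82.9) + 0.365(66.5) = 76.91400
T̂_B = 0.819(80.9) + 0.181(63.5) = 77.75060
T̂_A − T̂_B = -0.83660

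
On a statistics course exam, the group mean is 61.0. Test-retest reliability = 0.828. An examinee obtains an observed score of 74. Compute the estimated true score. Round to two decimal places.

T̂ = 0.828(74) + 0.172(61.0) = 61.272 + 10.4920 = 71.764 → 71.76

71.76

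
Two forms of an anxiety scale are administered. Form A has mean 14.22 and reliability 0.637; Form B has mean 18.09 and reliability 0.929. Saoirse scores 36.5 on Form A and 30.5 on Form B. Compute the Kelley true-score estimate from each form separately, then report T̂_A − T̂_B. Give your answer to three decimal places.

T̂_A = 0.637(36.5) + 0.363(14.22) = 28.41236
T̂_B = 0.929(30.5) + 0.071(18.09) = 29.61889
T̂_A − T̂_B = -1.20653

-1.207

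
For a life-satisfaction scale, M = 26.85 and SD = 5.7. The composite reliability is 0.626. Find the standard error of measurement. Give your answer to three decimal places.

SEM = SD · √(1 − ρ) = 5.7 × √0.374 = 5.7 × 0.6116 = 3.4859

3.486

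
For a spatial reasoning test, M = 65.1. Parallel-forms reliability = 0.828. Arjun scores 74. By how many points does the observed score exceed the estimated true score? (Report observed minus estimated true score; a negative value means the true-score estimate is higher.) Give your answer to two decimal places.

1.53

T̂ = 0.828(74) + 0.172(65.1) = 61.272 + 11.1972 = 72.4692 → 72.469
X − T̂ = 74 − 72.469 = 1.531 → 1.53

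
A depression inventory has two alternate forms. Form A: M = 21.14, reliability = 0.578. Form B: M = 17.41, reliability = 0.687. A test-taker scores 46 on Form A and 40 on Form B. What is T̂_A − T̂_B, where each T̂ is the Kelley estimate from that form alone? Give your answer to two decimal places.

T̂_A = 0.578(46) + 0.422(21.14) = 35.5091
T̂_B = 0.687(40) + 0.313(17.41) = 32.9293
T̂_A − T̂_B = 2.5797

2.58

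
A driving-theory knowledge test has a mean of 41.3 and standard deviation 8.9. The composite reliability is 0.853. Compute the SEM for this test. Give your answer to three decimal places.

SEM = SD · √(1 − ρ) = 8.9 × √0.147 = 8.9 × 0.3834 = 3.4123

3.412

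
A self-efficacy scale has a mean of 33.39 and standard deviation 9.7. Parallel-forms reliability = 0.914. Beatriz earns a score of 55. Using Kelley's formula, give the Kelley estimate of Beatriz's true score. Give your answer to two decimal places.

53.14

T̂ = ρX + (1 − ρ)μ
  = 0.914 × 55 + 0.086 × 33.39
  = 50.270 + 2.87154
  = 53.142
  ≈ 53.14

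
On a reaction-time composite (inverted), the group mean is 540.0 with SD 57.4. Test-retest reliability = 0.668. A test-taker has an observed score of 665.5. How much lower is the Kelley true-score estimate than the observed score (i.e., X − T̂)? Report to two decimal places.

41.67

T̂ = 0.668(665.5) + 0.332(540.0) = 444.5540 + 179.2800 = 623.8340 → 623.834
X − T̂ = 665.5 − 623.834 = 41.666 → 41.67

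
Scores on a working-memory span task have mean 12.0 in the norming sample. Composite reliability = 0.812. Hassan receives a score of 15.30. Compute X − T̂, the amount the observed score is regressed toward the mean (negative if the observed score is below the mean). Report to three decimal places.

Kelley's formula gives T̂ = 0.812·15.30 + 0.188·12.0 = 12.42360 + 2.2560 = 14.67960.
X − T̂ = 15.30 − 14.6796 = 0.6204 → 0.620

0.620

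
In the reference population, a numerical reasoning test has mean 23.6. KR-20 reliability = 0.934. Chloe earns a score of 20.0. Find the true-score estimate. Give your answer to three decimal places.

20.238

T̂ = 0.934(20.0) + 0.066(23.6) = 18.6800 + 1.5576 = 20.2376 → 20.238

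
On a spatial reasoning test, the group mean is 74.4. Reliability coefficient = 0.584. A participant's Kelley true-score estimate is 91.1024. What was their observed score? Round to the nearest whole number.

103

T̂ = ρX + (1 − ρ)μ  ⇒  X = (T̂ − (1 − ρ)μ) / ρ
X = (91.1024 − 0.416 × 74.4) / 0.584 = (91.1024 − 30.9504) / 0.584 = 60.1520 / 0.584 = 103.00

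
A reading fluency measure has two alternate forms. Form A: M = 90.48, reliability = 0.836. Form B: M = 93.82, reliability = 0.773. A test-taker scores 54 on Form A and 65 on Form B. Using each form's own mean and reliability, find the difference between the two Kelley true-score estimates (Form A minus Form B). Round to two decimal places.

T̂_A = 0.836(54) + 0.164(90.48) = 59.9827
T̂_B = 0.773(65) + 0.227(93.82) = 71.5421
T̂_A − T̂_B = -11.5594

-11.56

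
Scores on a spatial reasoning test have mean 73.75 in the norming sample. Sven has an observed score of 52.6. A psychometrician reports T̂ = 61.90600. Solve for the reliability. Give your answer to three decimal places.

0.560

T̂ = ρX + (1 − ρ)μ  ⇒  T̂ − μ = ρ(X − μ)
ρ = (T̂ − μ)/(X − μ) = (61.90600 − 73.75) / (52.6 − 73.75) = -11.84400 / -21.15 = 0.56000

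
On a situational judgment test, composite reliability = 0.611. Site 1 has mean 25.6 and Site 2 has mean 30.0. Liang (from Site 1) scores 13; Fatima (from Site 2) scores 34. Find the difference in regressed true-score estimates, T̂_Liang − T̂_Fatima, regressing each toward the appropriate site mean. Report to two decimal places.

T̂_Liang = 0.611(13) + 0.389(25.6) = 17.9014
T̂_Fatima = 0.611(34) + 0.389(30.0) = 32.4440
Difference = 17.9014 − 32.4440 = -14.5426

-14.54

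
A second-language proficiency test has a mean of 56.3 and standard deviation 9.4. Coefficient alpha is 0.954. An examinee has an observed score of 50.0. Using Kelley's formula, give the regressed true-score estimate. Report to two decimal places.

T̂ = ρX + (1 − ρ)μ
  = 0.954 × 50.0 + 0.046 × 56.3
  = 47.7000 + 2.5898
  = 50.290
  ≈ 50.29

50.29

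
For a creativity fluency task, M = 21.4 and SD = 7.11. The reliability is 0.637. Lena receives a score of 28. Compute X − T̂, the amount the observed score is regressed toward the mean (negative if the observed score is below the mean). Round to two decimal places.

T̂ = ρX + (1 − ρ)μ
  = 0.637 × 28 + 0.363 × 21.4
  = 17.836 + 7.7682
  = 25.6042
  ≈ 25.604
X − T̂ = 28 − 25.604 = 2.396 → 2.40

2.40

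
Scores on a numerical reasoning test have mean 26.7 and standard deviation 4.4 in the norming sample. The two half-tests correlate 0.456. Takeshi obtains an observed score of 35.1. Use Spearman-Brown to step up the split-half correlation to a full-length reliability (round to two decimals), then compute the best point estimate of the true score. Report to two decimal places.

31.99

Spearman-Brown: ρ = 2r/(1 + r) = 2(0.456)/(1 + 0.456) = 0.9120/1.456 = 0.6264 → 0.63
Regress the observed score toward the mean by the unreliability: T̂ = 0.63·35.1 + 0.37·26.7 = 22.113 + 9.879 = 31.992.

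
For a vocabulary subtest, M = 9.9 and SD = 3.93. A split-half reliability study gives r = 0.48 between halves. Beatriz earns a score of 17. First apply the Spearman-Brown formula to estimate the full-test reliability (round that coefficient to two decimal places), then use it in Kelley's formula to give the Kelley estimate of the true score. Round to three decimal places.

Spearman-Brown: ρ = 2r/(1 + r) = 2(0.48)/(1 + 0.48) = 0.960/1.48 = 0.6486 → 0.65
T̂ = ρX + (1 − ρ)μ
  = 0.65 × 17 + 0.35 × 9.9
  = 11.05 + 3.465
  = 14.5150
  ≈ 14.515

14.515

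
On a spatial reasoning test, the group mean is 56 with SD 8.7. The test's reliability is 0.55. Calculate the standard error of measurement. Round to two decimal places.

SEM = SD · √(1 − ρ) = 8.7 × √0.45 = 8.7 × 0.6708 = 5.836

5.84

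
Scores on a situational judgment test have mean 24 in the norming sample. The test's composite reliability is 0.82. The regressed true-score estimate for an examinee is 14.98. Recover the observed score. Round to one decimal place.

13.0

T̂ = ρX + (1 − ρ)μ  ⇒  X = (T̂ − (1 − ρ)μ) / ρ
X = (14.98 − 0.18 × 24) / 0.82 = (14.98 − 4.32) / 0.82 = 10.66 / 0.82 = 13.000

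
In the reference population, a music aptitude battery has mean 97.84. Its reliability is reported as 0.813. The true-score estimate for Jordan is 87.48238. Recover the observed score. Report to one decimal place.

85.1

T̂ = ρX + (1 − ρ)μ  ⇒  X = (T̂ − (1 − ρ)μ) / ρ
X = (87.48238 − 0.187 × 97.84) / 0.813 = (87.48238 − 18.29608) / 0.813 = 69.18630 / 0.813 = 85.100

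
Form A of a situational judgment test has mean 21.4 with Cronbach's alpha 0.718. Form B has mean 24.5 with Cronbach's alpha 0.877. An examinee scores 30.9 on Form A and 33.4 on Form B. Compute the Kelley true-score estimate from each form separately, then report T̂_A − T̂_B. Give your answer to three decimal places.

-4.084

T̂_A = 0.718(30.9) + 0.282(21.4) = 28.22100
T̂_B = 0.877(33.4) + 0.123(24.5) = 32.30530
T̂_A − T̂_B = -4.08430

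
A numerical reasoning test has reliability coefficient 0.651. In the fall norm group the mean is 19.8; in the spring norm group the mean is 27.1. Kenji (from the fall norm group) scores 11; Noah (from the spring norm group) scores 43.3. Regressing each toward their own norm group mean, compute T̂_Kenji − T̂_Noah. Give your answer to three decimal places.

T̂_Kenji = 0.651(11) + 0.349(19.8) = 14.07120
T̂_Noah = 0.651(43.3) + 0.349(27.1) = 37.64620
Difference = 14.07120 − 37.64620 = -23.57500

-23.575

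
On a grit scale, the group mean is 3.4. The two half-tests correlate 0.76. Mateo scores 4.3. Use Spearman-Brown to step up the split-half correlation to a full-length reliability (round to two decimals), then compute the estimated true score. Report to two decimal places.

Spearman-Brown: ρ = 2r/(1 + r) = 2(0.76)/(1 + 0.76) = 1.520/1.76 = 0.8636 → 0.86
T̂ = ρX + (1 − ρ)μ
  = 0.86 × 4.3 + 0.14 × 3.4
  = 3.698 + 0.476
  = 4.174
  ≈ 4.17

4.17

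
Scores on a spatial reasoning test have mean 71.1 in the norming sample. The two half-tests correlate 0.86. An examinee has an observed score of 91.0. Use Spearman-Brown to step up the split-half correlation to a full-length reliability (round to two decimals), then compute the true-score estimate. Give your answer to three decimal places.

89.408

Spearman-Brown: ρ = 2r/(1 + r) = 2(0.86)/(1 + 0.86) = 1.720/1.86 = 0.9247 → 0.92
Regress the observed score toward the mean by the unreliability: T̂ = 0.92·91.0 + 0.08·71.1 = 83.720 + 5.688 = 89.4080.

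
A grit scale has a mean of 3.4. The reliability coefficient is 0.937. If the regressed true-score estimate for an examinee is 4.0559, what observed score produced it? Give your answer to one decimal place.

T̂ = ρX + (1 − ρ)μ  ⇒  X = (T̂ − (1 − ρ)μ) / ρ
X = (4.0559 − 0.063 × 3.4) / 0.937 = (4.0559 − 0.2142) / 0.937 = 3.8417 / 0.937 = 4.100

4.1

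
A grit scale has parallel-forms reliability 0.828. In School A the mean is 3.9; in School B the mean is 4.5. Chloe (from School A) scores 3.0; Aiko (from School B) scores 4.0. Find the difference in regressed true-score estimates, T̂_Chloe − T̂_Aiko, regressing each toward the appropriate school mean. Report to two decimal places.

T̂_Chloe = 0.828(3.0) + 0.172(3.9) = 3.1548
T̂_Aiko = 0.828(4.0) + 0.172(4.5) = 4.0860
Difference = 3.1548 − 4.0860 = -0.9312

-0.93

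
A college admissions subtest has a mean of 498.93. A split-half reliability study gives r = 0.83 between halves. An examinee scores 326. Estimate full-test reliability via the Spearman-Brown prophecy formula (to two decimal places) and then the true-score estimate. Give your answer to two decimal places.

Spearman-Brown: ρ = 2r/(1 + r) = 2(0.83)/(1 + 0.83) = 1.660/1.83 = 0.9071 → 0.91
Regress the observed score toward the mean by the unreliability: T̂ = 0.91·326 + 0.09·498.93 = 296.66 + 44.9037 = 341.564.

341.56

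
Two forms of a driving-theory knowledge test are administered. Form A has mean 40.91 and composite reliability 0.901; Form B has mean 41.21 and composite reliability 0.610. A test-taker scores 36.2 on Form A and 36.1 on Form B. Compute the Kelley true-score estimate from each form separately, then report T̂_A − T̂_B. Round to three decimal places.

T̂_A = 0.901(36.2) + 0.099(40.91) = 36.66629
T̂_B = 0.610(36.1) + 0.390(41.21) = 38.09290
T̂_A − T̂_B = -1.42661

-1.427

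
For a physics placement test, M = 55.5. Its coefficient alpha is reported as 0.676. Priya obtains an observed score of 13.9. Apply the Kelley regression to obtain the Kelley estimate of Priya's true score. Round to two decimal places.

27.38

Kelley's formula gives T̂ = 0.676·13.9 + 0.324·55.5 = 9.3964 + 17.9820 = 27.378.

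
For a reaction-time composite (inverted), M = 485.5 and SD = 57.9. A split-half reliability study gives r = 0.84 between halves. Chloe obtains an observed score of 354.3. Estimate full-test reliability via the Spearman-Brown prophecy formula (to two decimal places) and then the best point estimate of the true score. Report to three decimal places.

366.108

Spearman-Brown: ρ = 2r/(1 + r) = 2(0.84)/(1 + 0.84) = 1.680/1.84 = 0.9130 → 0.91
T̂ = 0.91(354.3) + 0.09(485.5) = 322.413 + 43.695 = 366.1080 → 366.108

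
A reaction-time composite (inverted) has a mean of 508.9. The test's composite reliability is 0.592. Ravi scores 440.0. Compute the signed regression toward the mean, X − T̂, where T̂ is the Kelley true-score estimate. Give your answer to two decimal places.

T̂ = 0.592(440.0) + 0.408(508.9) = 260.4800 + 207.6312 = 468.1112 → 468.111
X − T̂ = 440.0 − 468.111 = -28.111 → -28.11

-28.11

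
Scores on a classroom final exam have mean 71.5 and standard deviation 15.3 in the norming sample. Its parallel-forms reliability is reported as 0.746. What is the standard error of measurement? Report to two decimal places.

SEM = SD · √(1 − ρ) = 15.3 × √0.254 = 15.3 × 0.5040 = 7.711

7.71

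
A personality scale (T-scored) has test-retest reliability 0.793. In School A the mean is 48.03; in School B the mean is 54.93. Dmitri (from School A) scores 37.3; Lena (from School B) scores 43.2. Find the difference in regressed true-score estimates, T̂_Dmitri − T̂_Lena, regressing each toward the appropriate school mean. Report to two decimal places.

T̂_Dmitri = 0.793(37.3) + 0.207(48.03) = 39.5211
T̂_Lena = 0.793(43.2) + 0.207(54.93) = 45.6281
Difference = 39.5211 − 45.6281 = -6.1070

-6.11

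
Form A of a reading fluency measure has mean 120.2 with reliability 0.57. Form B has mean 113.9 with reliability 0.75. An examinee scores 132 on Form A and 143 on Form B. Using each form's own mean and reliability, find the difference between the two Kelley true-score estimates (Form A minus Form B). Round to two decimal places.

T̂_A = 0.57(132) + 0.43(120.2) = 126.9260
T̂_B = 0.75(143) + 0.25(113.9) = 135.7250
T̂_A − T̂_B = -8.7990

-8.80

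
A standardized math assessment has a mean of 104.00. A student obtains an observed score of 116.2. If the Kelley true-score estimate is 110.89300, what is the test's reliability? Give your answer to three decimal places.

0.565

T̂ = ρX + (1 − ρ)μ  ⇒  T̂ − μ = ρ(X − μ)
ρ = (T̂ − μ)/(X − μ) = (110.89300 − 104.00) / (116.2 − 104.00) = 6.89300 / 12.20 = 0.56500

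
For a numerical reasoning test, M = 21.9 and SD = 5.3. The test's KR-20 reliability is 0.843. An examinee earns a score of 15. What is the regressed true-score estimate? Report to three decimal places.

16.083

T̂ = 0.843(15) + 0.157(21.9) = 12.645 + 3.4383 = 16.0833 → 16.083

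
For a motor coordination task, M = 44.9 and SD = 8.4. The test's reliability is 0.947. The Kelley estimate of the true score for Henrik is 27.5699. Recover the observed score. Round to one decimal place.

T̂ = ρX + (1 − ρ)μ  ⇒  X = (T̂ − (1 − ρ)μ) / ρ
X = (27.5699 − 0.053 × 44.9) / 0.947 = (27.5699 − 2.3797) / 0.947 = 25.1902 / 0.947 = 26.600

26.6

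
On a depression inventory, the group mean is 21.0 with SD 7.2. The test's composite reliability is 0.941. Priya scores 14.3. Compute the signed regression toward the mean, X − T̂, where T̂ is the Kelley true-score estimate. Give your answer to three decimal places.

T̂ = ρX + (1 − ρ)μ
  = 0.941 × 14.3 + 0.059 × 21.0
  = 13.4563 + 1.2390
  = 14.69530
  ≈ 14.6953
X − T̂ = 14.3 − 14.6953 = -0.3953 → -0.395

-0.395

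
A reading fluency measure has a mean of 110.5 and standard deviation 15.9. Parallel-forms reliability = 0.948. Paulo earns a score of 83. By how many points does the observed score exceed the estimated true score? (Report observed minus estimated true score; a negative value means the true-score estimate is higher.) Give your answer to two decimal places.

-1.43

T̂ = ρX + (1 − ρ)μ
  = 0.948 × 83 + 0.052 × 110.5
  = 78.684 + 5.7460
  = 84.4300
  ≈ 84.430
X − T̂ = 83 − 84.430 = -1.430 → -1.43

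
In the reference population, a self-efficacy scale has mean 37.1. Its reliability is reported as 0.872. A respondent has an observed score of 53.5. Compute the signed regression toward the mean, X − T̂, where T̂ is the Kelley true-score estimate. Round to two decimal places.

T̂ = ρX + (1 − ρ)μ
  = 0.872 × 53.5 + 0.128 × 37.1
  = 46.6520 + 4.7488
  = 51.4008
  ≈ 51.401
X − T̂ = 53.5 − 51.401 = 2.099 → 2.10

2.10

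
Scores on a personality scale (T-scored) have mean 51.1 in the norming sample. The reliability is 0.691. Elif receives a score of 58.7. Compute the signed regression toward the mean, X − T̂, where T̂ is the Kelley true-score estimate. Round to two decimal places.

Kelley's formula gives T̂ = 0.691·58.7 + 0.309·51.1 = 40.5617 + 15.7899 = 56.3516.
X − T̂ = 58.7 − 56.352 = 2.348 → 2.35

2.35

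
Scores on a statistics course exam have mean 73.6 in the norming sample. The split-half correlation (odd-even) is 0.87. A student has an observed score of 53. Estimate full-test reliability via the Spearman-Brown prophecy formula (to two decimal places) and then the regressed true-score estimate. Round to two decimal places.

Spearman-Brown: ρ = 2r/(1 + r) = 2(0.87)/(1 + 0.87) = 1.740/1.87 = 0.9305 → 0.93
Regress the observed score toward the mean by the unreliability: T̂ = 0.93·53 + 0.07·73.6 = 49.29 + 5.152 = 54.442.

54.44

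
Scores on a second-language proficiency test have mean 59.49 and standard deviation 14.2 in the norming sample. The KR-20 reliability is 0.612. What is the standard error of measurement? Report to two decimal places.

8.85

SEM = SD · √(1 − ρ) = 14.2 × √0.388 = 14.2 × 0.6229 = 8.845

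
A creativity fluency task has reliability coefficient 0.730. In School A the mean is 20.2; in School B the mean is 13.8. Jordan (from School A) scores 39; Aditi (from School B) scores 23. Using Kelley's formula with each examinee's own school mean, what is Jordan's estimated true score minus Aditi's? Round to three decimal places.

13.408

T̂_Jordan = 0.730(39) + 0.270(20.2) = 33.92400
T̂_Aditi = 0.730(23) + 0.270(13.8) = 20.51600
Difference = 33.92400 − 20.51600 = 13.40800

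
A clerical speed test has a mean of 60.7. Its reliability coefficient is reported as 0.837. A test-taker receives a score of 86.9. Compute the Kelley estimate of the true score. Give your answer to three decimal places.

Kelley's formula gives T̂ = 0.837·86.9 + 0.163·60.7 = 72.7353 + 9.8941 = 82.6294.

82.629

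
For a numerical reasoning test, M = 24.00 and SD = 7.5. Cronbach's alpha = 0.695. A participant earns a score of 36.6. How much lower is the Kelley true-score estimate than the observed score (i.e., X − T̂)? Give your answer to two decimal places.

T̂ = ρX + (1 − ρ)μ
  = 0.695 × 36.6 + 0.305 × 24.00
  = 25.4370 + 7.32000
  = 32.7570
  ≈ 32.757
X − T̂ = 36.6 − 32.757 = 3.843 → 3.84

3.84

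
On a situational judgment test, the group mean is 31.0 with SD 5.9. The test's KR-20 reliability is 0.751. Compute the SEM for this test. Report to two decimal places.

SEM = SD · √(1 − ρ) = 5.9 × √0.249 = 5.9 × 0.4990 = 2.944

2.94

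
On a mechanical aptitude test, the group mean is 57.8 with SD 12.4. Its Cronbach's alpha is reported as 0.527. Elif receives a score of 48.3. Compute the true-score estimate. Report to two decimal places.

T̂ = ρX + (1 − ρ)μ
  = 0.527 × 48.3 + 0.473 × 57.8
  = 25.4541 + 27.3394
  = 52.793
  ≈ 52.79

52.79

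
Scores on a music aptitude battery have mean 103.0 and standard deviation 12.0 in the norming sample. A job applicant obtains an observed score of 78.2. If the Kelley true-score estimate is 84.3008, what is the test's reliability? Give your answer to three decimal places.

T̂ = ρX + (1 − ρ)μ  ⇒  T̂ − μ = ρ(X − μ)
ρ = (T̂ − μ)/(X − μ) = (84.3008 − 103.0) / (78.2 − 103.0) = -18.6992 / -24.8 = 0.75400

0.754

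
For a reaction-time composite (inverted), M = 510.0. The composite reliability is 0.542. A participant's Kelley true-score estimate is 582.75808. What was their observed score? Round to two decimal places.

T̂ = ρX + (1 − ρ)μ  ⇒  X = (T̂ − (1 − ρ)μ) / ρ
X = (582.75808 − 0.458 × 510.0) / 0.542 = (582.75808 − 233.5800) / 0.542 = 349.17808 / 0.542 = 644.2400

644.24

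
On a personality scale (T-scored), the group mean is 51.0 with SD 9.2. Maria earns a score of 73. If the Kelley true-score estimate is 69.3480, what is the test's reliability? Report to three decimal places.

0.834

T̂ = ρX + (1 − ρ)μ  ⇒  T̂ − μ = ρ(X − μ)
ρ = (T̂ − μ)/(X − μ) = (69.3480 − 51.0) / (73 − 51.0) = 18.3480 / 22.0 = 0.83400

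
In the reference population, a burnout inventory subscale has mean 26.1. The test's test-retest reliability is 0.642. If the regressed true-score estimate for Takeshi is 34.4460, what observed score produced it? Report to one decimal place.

39.1

T̂ = ρX + (1 − ρ)μ  ⇒  X = (T̂ − (1 − ρ)μ) / ρ
X = (34.4460 − 0.358 × 26.1) / 0.642 = (34.4460 − 9.3438) / 0.642 = 25.1022 / 0.642 = 39.100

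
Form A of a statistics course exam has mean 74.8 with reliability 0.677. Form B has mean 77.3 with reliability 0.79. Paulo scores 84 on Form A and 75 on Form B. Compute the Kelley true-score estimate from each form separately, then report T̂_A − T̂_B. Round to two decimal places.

T̂_A = 0.677(84) + 0.323(74.8) = 81.0284
T̂_B = 0.79(75) + 0.21(77.3) = 75.4830
T̂_A − T̂_B = 5.5454

5.55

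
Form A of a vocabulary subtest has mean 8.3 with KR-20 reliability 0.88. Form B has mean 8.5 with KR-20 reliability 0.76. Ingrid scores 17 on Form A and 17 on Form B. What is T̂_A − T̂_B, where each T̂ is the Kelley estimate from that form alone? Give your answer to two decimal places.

T̂_A = 0.88(17) + 0.12(8.3) = 15.9560
T̂_B = 0.76(17) + 0.24(8.5) = 14.9600
T̂_A − T̂_B = 0.9960

1.00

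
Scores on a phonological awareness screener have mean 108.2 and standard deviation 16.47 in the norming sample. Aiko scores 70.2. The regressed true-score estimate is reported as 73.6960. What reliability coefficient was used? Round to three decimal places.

0.908

T̂ = ρX + (1 − ρ)μ  ⇒  T̂ − μ = ρ(X − μ)
ρ = (T̂ − μ)/(X − μ) = (73.6960 − 108.2) / (70.2 − 108.2) = -34.5040 / -38.0 = 0.90800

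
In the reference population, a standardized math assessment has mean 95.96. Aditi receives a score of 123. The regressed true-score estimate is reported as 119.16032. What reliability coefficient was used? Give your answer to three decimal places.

0.858

T̂ = ρX + (1 − ρ)μ  ⇒  T̂ − μ = ρ(X − μ)
ρ = (T̂ − μ)/(X − μ) = (119.16032 − 95.96) / (123 − 95.96) = 23.20032 / 27.04 = 0.85800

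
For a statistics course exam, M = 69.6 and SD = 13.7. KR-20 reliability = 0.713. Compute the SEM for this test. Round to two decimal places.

SEM = SD · √(1 − ρ) = 13.7 × √0.287 = 13.7 × 0.5357 = 7.339

7.34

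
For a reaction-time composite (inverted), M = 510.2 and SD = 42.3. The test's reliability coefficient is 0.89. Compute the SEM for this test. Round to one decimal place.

14.0

SEM = SD · √(1 − ρ) = 42.3 × √0.11 = 42.3 × 0.3317 = 14.029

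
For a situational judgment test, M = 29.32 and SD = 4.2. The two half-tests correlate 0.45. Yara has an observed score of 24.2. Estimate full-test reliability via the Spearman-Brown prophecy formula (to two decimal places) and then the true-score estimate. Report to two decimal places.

Spearman-Brown: ρ = 2r/(1 + r) = 2(0.45)/(1 + 0.45) = 0.900/1.45 = 0.6207 → 0.62
T̂ = ρX + (1 − ρ)μ
  = 0.62 × 24.2 + 0.38 × 29.32
  = 15.004 + 11.1416
  = 26.146
  ≈ 26.15

26.15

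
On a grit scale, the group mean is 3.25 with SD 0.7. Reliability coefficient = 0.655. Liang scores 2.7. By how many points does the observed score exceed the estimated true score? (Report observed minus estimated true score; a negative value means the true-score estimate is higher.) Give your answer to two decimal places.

Weight the observed score by reliability and the mean by (1 − reliability): T̂ = 0.655·2.7 + 0.345·3.25 = 1.7685 + 1.12125 = 2.8898.
X − T̂ = 2.7 − 2.890 = -0.190 → -0.19

-0.19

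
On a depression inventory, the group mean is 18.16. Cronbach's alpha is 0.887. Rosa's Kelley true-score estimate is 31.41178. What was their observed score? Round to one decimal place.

33.1

T̂ = ρX + (1 − ρ)μ  ⇒  X = (T̂ − (1 − ρ)μ) / ρ
X = (31.41178 − 0.113 × 18.16) / 0.887 = (31.41178 − 2.05208) / 0.887 = 29.35970 / 0.887 = 33.100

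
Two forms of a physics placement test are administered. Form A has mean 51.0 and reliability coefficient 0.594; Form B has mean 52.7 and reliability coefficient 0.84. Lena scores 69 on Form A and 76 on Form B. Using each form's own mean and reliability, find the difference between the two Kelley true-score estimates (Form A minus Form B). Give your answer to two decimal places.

T̂_A = 0.594(69) + 0.406(51.0) = 61.6920
T̂_B = 0.84(76) + 0.16(52.7) = 72.2720
T̂_A − T̂_B = -10.5800

-10.58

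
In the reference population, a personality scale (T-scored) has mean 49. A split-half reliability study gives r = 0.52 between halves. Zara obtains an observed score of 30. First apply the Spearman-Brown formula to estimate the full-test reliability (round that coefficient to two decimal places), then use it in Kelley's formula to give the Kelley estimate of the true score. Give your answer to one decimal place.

Spearman-Brown: ρ = 2r/(1 + r) = 2(0.52)/(1 + 0.52) = 1.040/1.52 = 0.6842 → 0.68
T̂ = ρX + (1 − ρ)μ
  = 0.68 × 30 + 0.32 × 49
  = 20.40 + 15.68
  = 36.08
  ≈ 36.1

36.1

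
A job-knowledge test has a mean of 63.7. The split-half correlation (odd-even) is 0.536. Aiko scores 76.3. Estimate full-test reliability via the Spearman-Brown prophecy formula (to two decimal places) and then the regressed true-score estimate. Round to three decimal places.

72.520

Spearman-Brown: ρ = 2r/(1 + r) = 2(0.536)/(1 + 0.536) = 1.0720/1.536 = 0.6979 → 0.70
Weight the observed score by reliability and the mean by (1 − reliability): T̂ = 0.70·76.3 + 0.30·63.7 = 53.410 + 19.110 = 72.5200.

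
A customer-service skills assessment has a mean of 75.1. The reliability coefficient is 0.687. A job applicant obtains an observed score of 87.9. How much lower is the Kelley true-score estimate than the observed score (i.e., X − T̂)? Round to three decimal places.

4.006

T̂ = 0.687(87.9) + 0.313(75.1) = 60.3873 + 23.5063 = 83.89360 → 83.8936
X − T̂ = 87.9 − 83.8936 = 4.0064 → 4.006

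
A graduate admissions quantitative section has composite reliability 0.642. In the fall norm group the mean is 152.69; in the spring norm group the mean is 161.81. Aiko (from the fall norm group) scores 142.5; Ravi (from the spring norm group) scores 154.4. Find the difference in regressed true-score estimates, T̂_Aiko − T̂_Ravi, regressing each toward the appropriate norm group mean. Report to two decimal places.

-10.90

T̂_Aiko = 0.642(142.5) + 0.358(152.69) = 146.1480
T̂_Ravi = 0.642(154.4) + 0.358(161.81) = 157.0528
Difference = 146.1480 − 157.0528 = -10.9048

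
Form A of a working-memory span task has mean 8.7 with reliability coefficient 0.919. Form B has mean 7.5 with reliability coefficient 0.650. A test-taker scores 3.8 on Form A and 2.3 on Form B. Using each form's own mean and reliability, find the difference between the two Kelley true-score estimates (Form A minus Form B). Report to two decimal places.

T̂_A = 0.919(3.8) + 0.081(8.7) = 4.1969
T̂_B = 0.650(2.3) + 0.350(7.5) = 4.1200
T̂_A − T̂_B = 0.0769

0.08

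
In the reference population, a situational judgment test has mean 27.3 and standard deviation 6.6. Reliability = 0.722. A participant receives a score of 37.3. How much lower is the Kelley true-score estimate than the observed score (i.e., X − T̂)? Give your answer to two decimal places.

2.78

T̂ = 0.722(37.3) + 0.278(27.3) = 26.9306 + 7.5894 = 34.5200 → 34.520
X − T̂ = 37.3 − 34.520 = 2.780 → 2.78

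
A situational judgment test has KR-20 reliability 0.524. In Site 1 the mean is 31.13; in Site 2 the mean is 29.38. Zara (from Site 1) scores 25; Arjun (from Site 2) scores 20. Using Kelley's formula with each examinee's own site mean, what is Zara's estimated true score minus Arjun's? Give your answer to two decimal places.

3.45

T̂_Zara = 0.524(25) + 0.476(31.13) = 27.9179
T̂_Arjun = 0.524(20) + 0.476(29.38) = 24.4649
Difference = 27.9179 − 24.4649 = 3.4530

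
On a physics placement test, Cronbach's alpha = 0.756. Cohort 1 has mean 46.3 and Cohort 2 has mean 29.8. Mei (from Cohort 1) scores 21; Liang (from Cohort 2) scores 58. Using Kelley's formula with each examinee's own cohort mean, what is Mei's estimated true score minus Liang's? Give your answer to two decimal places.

-23.95

T̂_Mei = 0.756(21) + 0.244(46.3) = 27.1732
T̂_Liang = 0.756(58) + 0.244(29.8) = 51.1192
Difference = 27.1732 − 51.1192 = -23.9460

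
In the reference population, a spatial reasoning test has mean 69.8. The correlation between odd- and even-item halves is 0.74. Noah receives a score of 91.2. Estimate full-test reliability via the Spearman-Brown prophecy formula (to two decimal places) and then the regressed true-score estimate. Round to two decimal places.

87.99

Spearman-Brown: ρ = 2r/(1 + r) = 2(0.74)/(1 + 0.74) = 1.480/1.74 = 0.8506 → 0.85
T̂ = ρX + (1 − ρ)μ
  = 0.85 × 91.2 + 0.15 × 69.8
  = 77.520 + 10.470
  = 87.990
  ≈ 87.99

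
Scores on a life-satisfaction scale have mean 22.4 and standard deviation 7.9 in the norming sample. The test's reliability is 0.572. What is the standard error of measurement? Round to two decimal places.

SEM = SD · √(1 − ρ) = 7.9 × √0.428 = 7.9 × 0.6542 = 5.168

5.17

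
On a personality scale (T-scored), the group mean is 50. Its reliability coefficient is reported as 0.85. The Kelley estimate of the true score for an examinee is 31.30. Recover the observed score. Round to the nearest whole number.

28

T̂ = ρX + (1 − ρ)μ  ⇒  X = (T̂ − (1 − ρ)μ) / ρ
X = (31.30 − 0.15 × 50) / 0.85 = (31.30 − 7.50) / 0.85 = 23.80 / 0.85 = 28.00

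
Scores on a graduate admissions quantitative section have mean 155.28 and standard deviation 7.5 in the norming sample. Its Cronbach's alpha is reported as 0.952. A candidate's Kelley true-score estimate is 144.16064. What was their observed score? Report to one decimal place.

143.6

T̂ = ρX + (1 − ρ)μ  ⇒  X = (T̂ − (1 − ρ)μ) / ρ
X = (144.16064 − 0.048 × 155.28) / 0.952 = (144.16064 − 7.45344) / 0.952 = 136.70720 / 0.952 = 143.600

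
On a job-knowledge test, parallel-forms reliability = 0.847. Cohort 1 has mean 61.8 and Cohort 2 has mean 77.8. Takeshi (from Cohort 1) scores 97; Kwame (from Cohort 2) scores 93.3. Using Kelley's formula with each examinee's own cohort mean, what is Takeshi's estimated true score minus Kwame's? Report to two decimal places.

0.69

T̂_Takeshi = 0.847(97) + 0.153(61.8) = 91.6144
T̂_Kwame = 0.847(93.3) + 0.153(77.8) = 90.9285
Difference = 91.6144 − 90.9285 = 0.6859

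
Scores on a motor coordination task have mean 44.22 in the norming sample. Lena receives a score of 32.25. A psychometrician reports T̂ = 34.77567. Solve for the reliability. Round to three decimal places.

T̂ = ρX + (1 − ρ)μ  ⇒  T̂ − μ = ρ(X − μ)
ρ = (T̂ − μ)/(X − μ) = (34.77567 − 44.22) / (32.25 − 44.22) = -9.44433 / -11.97 = 0.78900

0.789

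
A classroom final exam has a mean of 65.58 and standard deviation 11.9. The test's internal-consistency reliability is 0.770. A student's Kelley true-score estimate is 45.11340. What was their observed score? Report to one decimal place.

39.0

T̂ = ρX + (1 − ρ)μ  ⇒  X = (T̂ − (1 − ρ)μ) / ρ
X = (45.11340 − 0.230 × 65.58) / 0.770 = (45.11340 − 15.08340) / 0.770 = 30.03000 / 0.770 = 39.000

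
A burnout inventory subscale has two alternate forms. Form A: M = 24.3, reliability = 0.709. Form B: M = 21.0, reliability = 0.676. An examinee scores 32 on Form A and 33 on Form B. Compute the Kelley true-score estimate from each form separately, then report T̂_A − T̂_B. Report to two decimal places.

0.65

T̂_A = 0.709(32) + 0.291(24.3) = 29.7593
T̂_B = 0.676(33) + 0.324(21.0) = 29.1120
T̂_A − T̂_B = 0.6473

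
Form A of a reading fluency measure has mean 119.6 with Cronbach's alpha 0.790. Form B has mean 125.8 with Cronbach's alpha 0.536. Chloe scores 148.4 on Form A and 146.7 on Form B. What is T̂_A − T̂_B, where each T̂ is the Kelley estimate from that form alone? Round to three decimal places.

T̂_A = 0.790(148.4) + 0.210(119.6) = 142.35200
T̂_B = 0.536(146.7) + 0.464(125.8) = 137.00240
T̂_A − T̂_B = 5.34960

5.350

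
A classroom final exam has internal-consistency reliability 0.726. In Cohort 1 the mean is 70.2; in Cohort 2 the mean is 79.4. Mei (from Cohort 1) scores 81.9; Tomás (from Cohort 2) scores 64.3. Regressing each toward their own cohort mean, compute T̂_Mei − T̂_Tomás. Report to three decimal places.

10.257

T̂_Mei = 0.726(81.9) + 0.274(70.2) = 78.69420
T̂_Tomás = 0.726(64.3) + 0.274(79.4) = 68.43740
Difference = 78.69420 − 68.43740 = 10.25680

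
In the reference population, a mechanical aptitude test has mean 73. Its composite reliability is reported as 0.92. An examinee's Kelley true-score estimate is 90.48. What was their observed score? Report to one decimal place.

92.0

T̂ = ρX + (1 − ρ)μ  ⇒  X = (T̂ − (1 − ρ)μ) / ρ
X = (90.48 − 0.08 × 73) / 0.92 = (90.48 − 5.84) / 0.92 = 84.64 / 0.92 = 92.000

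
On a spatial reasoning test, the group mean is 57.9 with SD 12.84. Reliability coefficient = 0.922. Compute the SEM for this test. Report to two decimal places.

SEM = SD · √(1 − ρ) = 12.84 × √0.078 = 12.84 × 0.2793 = 3.586

3.59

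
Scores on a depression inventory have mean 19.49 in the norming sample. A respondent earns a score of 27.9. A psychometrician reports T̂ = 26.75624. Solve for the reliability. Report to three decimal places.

T̂ = ρX + (1 − ρ)μ  ⇒  T̂ − μ = ρ(X − μ)
ρ = (T̂ − μ)/(X − μ) = (26.75624 − 19.49) / (27.9 − 19.49) = 7.26624 / 8.41 = 0.86400

0.864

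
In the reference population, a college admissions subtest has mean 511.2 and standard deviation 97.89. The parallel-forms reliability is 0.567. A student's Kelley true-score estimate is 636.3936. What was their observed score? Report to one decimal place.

T̂ = ρX + (1 − ρ)μ  ⇒  X = (T̂ − (1 − ρ)μ) / ρ
X = (636.3936 − 0.433 × 511.2) / 0.567 = (636.3936 − 221.3496) / 0.567 = 415.0440 / 0.567 = 732.000

732.0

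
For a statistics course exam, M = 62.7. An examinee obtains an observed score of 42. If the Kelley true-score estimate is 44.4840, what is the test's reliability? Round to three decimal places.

T̂ = ρX + (1 − ρ)μ  ⇒  T̂ − μ = ρ(X − μ)
ρ = (T̂ − μ)/(X − μ) = (44.4840 − 62.7) / (42 − 62.7) = -18.2160 / -20.7 = 0.88000

0.880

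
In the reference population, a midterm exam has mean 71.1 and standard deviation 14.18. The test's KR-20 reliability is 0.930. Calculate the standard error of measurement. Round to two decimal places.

SEM = SD · √(1 − ρ) = 14.18 × √0.070 = 14.18 × 0.2646 = 3.752

3.75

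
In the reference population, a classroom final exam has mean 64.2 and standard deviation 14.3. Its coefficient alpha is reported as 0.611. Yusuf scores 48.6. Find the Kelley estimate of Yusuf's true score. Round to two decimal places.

54.67

Weight the observed score by reliability and the mean by (1 − reliability): T̂ = 0.611·48.6 + 0.389·64.2 = 29.6946 + 24.9738 = 54.668.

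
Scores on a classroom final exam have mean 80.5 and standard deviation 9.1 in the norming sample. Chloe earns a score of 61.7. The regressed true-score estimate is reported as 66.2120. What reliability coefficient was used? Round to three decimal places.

T̂ = ρX + (1 − ρ)μ  ⇒  T̂ − μ = ρ(X − μ)
ρ = (T̂ − μ)/(X − μ) = (66.2120 − 80.5) / (61.7 − 80.5) = -14.2880 / -18.8 = 0.76000

0.760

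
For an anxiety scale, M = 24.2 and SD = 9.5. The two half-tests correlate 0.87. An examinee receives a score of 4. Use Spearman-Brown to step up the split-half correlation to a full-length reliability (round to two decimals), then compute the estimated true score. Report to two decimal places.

5.41

Spearman-Brown: ρ = 2r/(1 + r) = 2(0.87)/(1 + 0.87) = 1.740/1.87 = 0.9305 → 0.93
T̂ = ρX + (1 − ρ)μ
  = 0.93 × 4 + 0.07 × 24.2
  = 3.72 + 1.694
  = 5.414
  ≈ 5.41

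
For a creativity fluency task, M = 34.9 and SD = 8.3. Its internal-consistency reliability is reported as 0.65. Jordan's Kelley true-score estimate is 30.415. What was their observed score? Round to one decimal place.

T̂ = ρX + (1 − ρ)μ  ⇒  X = (T̂ − (1 − ρ)μ) / ρ
X = (30.415 − 0.35 × 34.9) / 0.65 = (30.415 − 12.215) / 0.65 = 18.200 / 0.65 = 28.000

28.0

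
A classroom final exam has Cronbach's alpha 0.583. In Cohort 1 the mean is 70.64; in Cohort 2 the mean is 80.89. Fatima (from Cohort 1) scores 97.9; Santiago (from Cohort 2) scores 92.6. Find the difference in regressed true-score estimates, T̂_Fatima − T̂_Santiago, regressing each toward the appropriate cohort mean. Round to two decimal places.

T̂_Fatima = 0.583(97.9) + 0.417(70.64) = 86.5326
T̂_Santiago = 0.583(92.6) + 0.417(80.89) = 87.7169
Difference = 86.5326 − 87.7169 = -1.1843

-1.18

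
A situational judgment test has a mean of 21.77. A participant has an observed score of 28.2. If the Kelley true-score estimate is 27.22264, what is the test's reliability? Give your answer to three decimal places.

0.848

T̂ = ρX + (1 − ρ)μ  ⇒  T̂ − μ = ρ(X − μ)
ρ = (T̂ − μ)/(X − μ) = (27.22264 − 21.77) / (28.2 − 21.77) = 5.45264 / 6.43 = 0.84800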